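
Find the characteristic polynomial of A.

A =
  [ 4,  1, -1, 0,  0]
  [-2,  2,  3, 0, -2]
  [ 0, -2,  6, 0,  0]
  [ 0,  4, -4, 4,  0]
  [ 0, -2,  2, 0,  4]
x^5 - 20*x^4 + 160*x^3 - 640*x^2 + 1280*x - 1024

Expanding det(x·I − A) (e.g. by cofactor expansion or by noting that A is similar to its Jordan form J, which has the same characteristic polynomial as A) gives
  χ_A(x) = x^5 - 20*x^4 + 160*x^3 - 640*x^2 + 1280*x - 1024
which factors as (x - 4)^5. The eigenvalues (with algebraic multiplicities) are λ = 4 with multiplicity 5.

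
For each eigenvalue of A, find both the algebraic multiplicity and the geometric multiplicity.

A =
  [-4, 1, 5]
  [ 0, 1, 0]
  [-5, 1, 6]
λ = 1: alg = 3, geom = 2

Step 1 — factor the characteristic polynomial to read off the algebraic multiplicities:
  χ_A(x) = (x - 1)^3

Step 2 — compute geometric multiplicities via the rank-nullity identity g(λ) = n − rank(A − λI):
  rank(A − (1)·I) = 1, so dim ker(A − (1)·I) = n − 1 = 2

Summary:
  λ = 1: algebraic multiplicity = 3, geometric multiplicity = 2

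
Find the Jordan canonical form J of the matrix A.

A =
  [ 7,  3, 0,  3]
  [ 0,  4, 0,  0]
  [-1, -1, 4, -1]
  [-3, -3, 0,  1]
J_2(4) ⊕ J_1(4) ⊕ J_1(4)

The characteristic polynomial is
  det(x·I − A) = x^4 - 16*x^3 + 96*x^2 - 256*x + 256 = (x - 4)^4

Eigenvalues and multiplicities (the geometric multiplicity of λ is n − rank(A − λI), which equals the number of Jordan blocks for λ):
  λ = 4: algebraic multiplicity = 4, geometric multiplicity = 3

Determining the block sizes for each eigenvalue:
  λ = 4: 3 blocks summing to 4 forces exactly one block of size 2 and the rest size 1 → block sizes [2, 1, 1]

Assembling the blocks gives a Jordan form
J =
  [4, 1, 0, 0]
  [0, 4, 0, 0]
  [0, 0, 4, 0]
  [0, 0, 0, 4]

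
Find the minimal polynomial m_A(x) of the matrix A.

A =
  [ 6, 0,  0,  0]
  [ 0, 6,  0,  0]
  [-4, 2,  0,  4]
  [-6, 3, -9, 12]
x^2 - 12*x + 36

The characteristic polynomial is χ_A(x) = (x - 6)^4, so the eigenvalues are known. The minimal polynomial is
  m_A(x) = Π_λ (x − λ)^{k_λ}
where k_λ is the size of the *largest* Jordan block for λ (equivalently, the smallest k with (A − λI)^k v = 0 for every generalised eigenvector v of λ).

  λ = 6: largest Jordan block has size 2, contributing (x − 6)^2

So m_A(x) = (x - 6)^2 = x^2 - 12*x + 36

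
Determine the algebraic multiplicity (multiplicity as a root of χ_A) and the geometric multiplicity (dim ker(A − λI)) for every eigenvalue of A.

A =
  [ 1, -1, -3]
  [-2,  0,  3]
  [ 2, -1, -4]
λ = -1: alg = 3, geom = 2

Step 1 — factor the characteristic polynomial to read off the algebraic multiplicities:
  χ_A(x) = (x + 1)^3

Step 2 — compute geometric multiplicities via the rank-nullity identity g(λ) = n − rank(A − λI):
  rank(A − (-1)·I) = 1, so dim ker(A − (-1)·I) = n − 1 = 2

Summary:
  λ = -1: algebraic multiplicity = 3, geometric multiplicity = 2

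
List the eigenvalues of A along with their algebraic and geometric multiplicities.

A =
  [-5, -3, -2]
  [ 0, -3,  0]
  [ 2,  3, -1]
λ = -3: alg = 3, geom = 2

Step 1 — factor the characteristic polynomial to read off the algebraic multiplicities:
  χ_A(x) = (x + 3)^3

Step 2 — compute geometric multiplicities via the rank-nullity identity g(λ) = n − rank(A − λI):
  rank(A − (-3)·I) = 1, so dim ker(A − (-3)·I) = n − 1 = 2

Summary:
  λ = -3: algebraic multiplicity = 3, geometric multiplicity = 2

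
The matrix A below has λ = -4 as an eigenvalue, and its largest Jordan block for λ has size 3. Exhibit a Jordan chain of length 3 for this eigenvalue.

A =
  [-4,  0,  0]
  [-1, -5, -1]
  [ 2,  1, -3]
A Jordan chain for λ = -4 of length 3:
v_1 = (0, -1, 1)ᵀ
v_2 = (0, -1, 2)ᵀ
v_3 = (1, 0, 0)ᵀ

Let N = A − (-4)·I. We want v_3 with N^3 v_3 = 0 but N^2 v_3 ≠ 0; then v_{j-1} := N · v_j for j = 3, …, 2.

Pick v_3 = (1, 0, 0)ᵀ.
Then v_2 = N · v_3 = (0, -1, 2)ᵀ.
Then v_1 = N · v_2 = (0, -1, 1)ᵀ.

Sanity check: (A − (-4)·I) v_1 = (0, 0, 0)ᵀ = 0. ✓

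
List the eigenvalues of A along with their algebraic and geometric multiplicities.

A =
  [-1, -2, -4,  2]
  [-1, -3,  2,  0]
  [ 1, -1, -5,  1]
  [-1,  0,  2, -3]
λ = -3: alg = 4, geom = 2

Step 1 — factor the characteristic polynomial to read off the algebraic multiplicities:
  χ_A(x) = (x + 3)^4

Step 2 — compute geometric multiplicities via the rank-nullity identity g(λ) = n − rank(A − λI):
  rank(A − (-3)·I) = 2, so dim ker(A − (-3)·I) = n − 2 = 2

Summary:
  λ = -3: algebraic multiplicity = 4, geometric multiplicity = 2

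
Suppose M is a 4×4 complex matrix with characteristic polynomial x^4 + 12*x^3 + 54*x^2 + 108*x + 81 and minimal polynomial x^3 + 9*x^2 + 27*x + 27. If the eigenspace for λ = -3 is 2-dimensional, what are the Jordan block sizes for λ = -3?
Block sizes for λ = -3: [3, 1]

Step 1 — from the characteristic polynomial, algebraic multiplicity of λ = -3 is 4. From dim ker(M − (-3)·I) = 2, there are exactly 2 Jordan blocks for λ = -3.
Step 2 — from the minimal polynomial, the factor (x + 3)^3 tells us the largest block for λ = -3 has size 3.
Step 3 — with total size 4, 2 blocks, and largest block 3, the block sizes (in nonincreasing order) are [3, 1].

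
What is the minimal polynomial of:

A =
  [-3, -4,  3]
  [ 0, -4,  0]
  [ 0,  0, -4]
x^2 + 7*x + 12

The characteristic polynomial is χ_A(x) = (x + 3)*(x + 4)^2, so the eigenvalues are known. The minimal polynomial is
  m_A(x) = Π_λ (x − λ)^{k_λ}
where k_λ is the size of the *largest* Jordan block for λ (equivalently, the smallest k with (A − λI)^k v = 0 for every generalised eigenvector v of λ).

  λ = -4: largest Jordan block has size 1, contributing (x + 4)
  λ = -3: largest Jordan block has size 1, contributing (x + 3)

So m_A(x) = (x + 3)*(x + 4) = x^2 + 7*x + 12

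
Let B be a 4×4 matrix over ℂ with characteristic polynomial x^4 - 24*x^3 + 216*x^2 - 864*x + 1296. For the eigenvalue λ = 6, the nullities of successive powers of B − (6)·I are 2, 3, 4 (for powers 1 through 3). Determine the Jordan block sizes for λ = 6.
Block sizes for λ = 6: [3, 1]

From the dimensions of kernels of powers, the number of Jordan blocks of size at least j is d_j − d_{j−1} where d_j = dim ker(N^j) (with d_0 = 0). Computing the differences gives [2, 1, 1].
The number of blocks of size exactly k is (#blocks of size ≥ k) − (#blocks of size ≥ k + 1), so the partition is: 1 block(s) of size 1, 1 block(s) of size 3.
In nonincreasing order the block sizes are [3, 1].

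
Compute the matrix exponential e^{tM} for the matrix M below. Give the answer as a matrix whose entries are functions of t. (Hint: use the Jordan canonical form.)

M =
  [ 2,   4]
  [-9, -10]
e^{tM} =
  [6*t*exp(-4*t) + exp(-4*t), 4*t*exp(-4*t)]
  [-9*t*exp(-4*t), -6*t*exp(-4*t) + exp(-4*t)]

Strategy: write M = P · J · P⁻¹ where J is a Jordan canonical form, so e^{tM} = P · e^{tJ} · P⁻¹, and e^{tJ} can be computed block-by-block.

M has Jordan form
J =
  [-4,  1]
  [ 0, -4]
(up to reordering of blocks).

Per-block formulas:
  For a 2×2 Jordan block J_2(-4): exp(t · J_2(-4)) = e^(-4t)·(I + t·N), where N is the 2×2 nilpotent shift.

After assembling e^{tJ} and conjugating by P, we get:

e^{tM} =
  [6*t*exp(-4*t) + exp(-4*t), 4*t*exp(-4*t)]
  [-9*t*exp(-4*t), -6*t*exp(-4*t) + exp(-4*t)]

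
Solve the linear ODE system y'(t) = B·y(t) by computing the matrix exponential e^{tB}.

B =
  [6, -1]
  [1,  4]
e^{tB} =
  [t*exp(5*t) + exp(5*t), -t*exp(5*t)]
  [t*exp(5*t), -t*exp(5*t) + exp(5*t)]

Strategy: write B = P · J · P⁻¹ where J is a Jordan canonical form, so e^{tB} = P · e^{tJ} · P⁻¹, and e^{tJ} can be computed block-by-block.

B has Jordan form
J =
  [5, 1]
  [0, 5]
(up to reordering of blocks).

Per-block formulas:
  For a 2×2 Jordan block J_2(5): exp(t · J_2(5)) = e^(5t)·(I + t·N), where N is the 2×2 nilpotent shift.

After assembling e^{tJ} and conjugating by P, we get:

e^{tB} =
  [t*exp(5*t) + exp(5*t), -t*exp(5*t)]
  [t*exp(5*t), -t*exp(5*t) + exp(5*t)]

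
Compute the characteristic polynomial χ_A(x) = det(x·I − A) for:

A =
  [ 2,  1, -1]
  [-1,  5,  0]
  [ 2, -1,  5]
x^3 - 12*x^2 + 48*x - 64

Expanding det(x·I − A) (e.g. by cofactor expansion or by noting that A is similar to its Jordan form J, which has the same characteristic polynomial as A) gives
  χ_A(x) = x^3 - 12*x^2 + 48*x - 64
which factors as (x - 4)^3. The eigenvalues (with algebraic multiplicities) are λ = 4 with multiplicity 3.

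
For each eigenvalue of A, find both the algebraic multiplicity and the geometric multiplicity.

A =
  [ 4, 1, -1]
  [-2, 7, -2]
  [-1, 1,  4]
λ = 5: alg = 3, geom = 2

Step 1 — factor the characteristic polynomial to read off the algebraic multiplicities:
  χ_A(x) = (x - 5)^3

Step 2 — compute geometric multiplicities via the rank-nullity identity g(λ) = n − rank(A − λI):
  rank(A − (5)·I) = 1, so dim ker(A − (5)·I) = n − 1 = 2

Summary:
  λ = 5: algebraic multiplicity = 3, geometric multiplicity = 2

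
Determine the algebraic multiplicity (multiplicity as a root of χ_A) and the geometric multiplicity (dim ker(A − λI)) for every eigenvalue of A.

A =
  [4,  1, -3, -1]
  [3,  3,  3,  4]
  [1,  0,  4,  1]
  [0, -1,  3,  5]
λ = 4: alg = 4, geom = 2

Step 1 — factor the characteristic polynomial to read off the algebraic multiplicities:
  χ_A(x) = (x - 4)^4

Step 2 — compute geometric multiplicities via the rank-nullity identity g(λ) = n − rank(A − λI):
  rank(A − (4)·I) = 2, so dim ker(A − (4)·I) = n − 2 = 2

Summary:
  λ = 4: algebraic multiplicity = 4, geometric multiplicity = 2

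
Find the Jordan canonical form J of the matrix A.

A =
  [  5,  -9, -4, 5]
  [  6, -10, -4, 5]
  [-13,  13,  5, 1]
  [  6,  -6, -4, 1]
J_1(-4) ⊕ J_1(-1) ⊕ J_2(3)

The characteristic polynomial is
  det(x·I − A) = x^4 - x^3 - 17*x^2 + 21*x + 36 = (x - 3)^2*(x + 1)*(x + 4)

Eigenvalues and multiplicities (the geometric multiplicity of λ is n − rank(A − λI), which equals the number of Jordan blocks for λ):
  λ = -4: algebraic multiplicity = 1, geometric multiplicity = 1
  λ = -1: algebraic multiplicity = 1, geometric multiplicity = 1
  λ = 3: algebraic multiplicity = 2, geometric multiplicity = 1

Determining the block sizes for each eigenvalue:
  λ = -4: one block (gm = 1), so the single block has size am = 1 → block sizes [1]
  λ = -1: one block (gm = 1), so the single block has size am = 1 → block sizes [1]
  λ = 3: one block (gm = 1), so the single block has size am = 2 → block sizes [2]

Assembling the blocks gives a Jordan form
J =
  [-4,  0, 0, 0]
  [ 0, -1, 0, 0]
  [ 0,  0, 3, 1]
  [ 0,  0, 0, 3]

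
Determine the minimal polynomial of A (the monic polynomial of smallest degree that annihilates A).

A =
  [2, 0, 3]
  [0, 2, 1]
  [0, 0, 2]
x^2 - 4*x + 4

The characteristic polynomial is χ_A(x) = (x - 2)^3, so the eigenvalues are known. The minimal polynomial is
  m_A(x) = Π_λ (x − λ)^{k_λ}
where k_λ is the size of the *largest* Jordan block for λ (equivalently, the smallest k with (A − λI)^k v = 0 for every generalised eigenvector v of λ).

  λ = 2: largest Jordan block has size 2, contributing (x − 2)^2

So m_A(x) = (x - 2)^2 = x^2 - 4*x + 4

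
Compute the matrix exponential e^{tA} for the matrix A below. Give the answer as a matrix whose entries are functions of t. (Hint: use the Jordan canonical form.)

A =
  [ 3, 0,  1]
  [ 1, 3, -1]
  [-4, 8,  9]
e^{tA} =
  [-2*t*exp(5*t) + exp(5*t), 4*t^2*exp(5*t), t^2*exp(5*t) + t*exp(5*t)]
  [t*exp(5*t), -2*t^2*exp(5*t) - 2*t*exp(5*t) + exp(5*t), -t^2*exp(5*t)/2 - t*exp(5*t)]
  [-4*t*exp(5*t), 8*t^2*exp(5*t) + 8*t*exp(5*t), 2*t^2*exp(5*t) + 4*t*exp(5*t) + exp(5*t)]

Strategy: write A = P · J · P⁻¹ where J is a Jordan canonical form, so e^{tA} = P · e^{tJ} · P⁻¹, and e^{tJ} can be computed block-by-block.

A has Jordan form
J =
  [5, 1, 0]
  [0, 5, 1]
  [0, 0, 5]
(up to reordering of blocks).

Per-block formulas:
  For a 3×3 Jordan block J_3(5): exp(t · J_3(5)) = e^(5t)·(I + t·N + (t^2/2)·N^2), where N is the 3×3 nilpotent shift.

After assembling e^{tJ} and conjugating by P, we get:

e^{tA} =
  [-2*t*exp(5*t) + exp(5*t), 4*t^2*exp(5*t), t^2*exp(5*t) + t*exp(5*t)]
  [t*exp(5*t), -2*t^2*exp(5*t) - 2*t*exp(5*t) + exp(5*t), -t^2*exp(5*t)/2 - t*exp(5*t)]
  [-4*t*exp(5*t), 8*t^2*exp(5*t) + 8*t*exp(5*t), 2*t^2*exp(5*t) + 4*t*exp(5*t) + exp(5*t)]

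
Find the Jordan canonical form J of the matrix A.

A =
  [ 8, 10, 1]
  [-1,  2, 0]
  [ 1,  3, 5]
J_3(5)

The characteristic polynomial is
  det(x·I − A) = x^3 - 15*x^2 + 75*x - 125 = (x - 5)^3

Eigenvalues and multiplicities (the geometric multiplicity of λ is n − rank(A − λI), which equals the number of Jordan blocks for λ):
  λ = 5: algebraic multiplicity = 3, geometric multiplicity = 1

Determining the block sizes for each eigenvalue:
  λ = 5: one block (gm = 1), so the single block has size am = 3 → block sizes [3]

Assembling the blocks gives a Jordan form
J =
  [5, 1, 0]
  [0, 5, 1]
  [0, 0, 5]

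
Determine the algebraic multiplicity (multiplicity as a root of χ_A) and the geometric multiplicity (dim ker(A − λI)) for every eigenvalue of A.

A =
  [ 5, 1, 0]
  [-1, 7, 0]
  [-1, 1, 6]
λ = 6: alg = 3, geom = 2

Step 1 — factor the characteristic polynomial to read off the algebraic multiplicities:
  χ_A(x) = (x - 6)^3

Step 2 — compute geometric multiplicities via the rank-nullity identity g(λ) = n − rank(A − λI):
  rank(A − (6)·I) = 1, so dim ker(A − (6)·I) = n − 1 = 2

Summary:
  λ = 6: algebraic multiplicity = 3, geometric multiplicity = 2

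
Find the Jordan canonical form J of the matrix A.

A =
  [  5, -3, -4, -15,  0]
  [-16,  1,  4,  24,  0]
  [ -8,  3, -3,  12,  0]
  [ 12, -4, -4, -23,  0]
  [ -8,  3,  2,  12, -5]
J_2(-5) ⊕ J_2(-5) ⊕ J_1(-5)

The characteristic polynomial is
  det(x·I − A) = x^5 + 25*x^4 + 250*x^3 + 1250*x^2 + 3125*x + 3125 = (x + 5)^5

Eigenvalues and multiplicities (the geometric multiplicity of λ is n − rank(A − λI), which equals the number of Jordan blocks for λ):
  λ = -5: algebraic multiplicity = 5, geometric multiplicity = 3

Determining the block sizes for each eigenvalue:
  λ = -5: with am = 5 and gm = 3, the partition is not yet determined (e.g. several partitions of 5 into 3 parts exist). Let N = A − (-5)·I. Computing rank(N^1) = 2, rank(N^2) = 0; the number of blocks of size ≥ j is rank(N^{j−1}) − rank(N^j), giving [3, 2]. So we have 2 block(s) of size 2, 1 block(s) of size 1 → block sizes [2, 2, 1]

Assembling the blocks gives a Jordan form
J =
  [-5,  1,  0,  0,  0]
  [ 0, -5,  0,  0,  0]
  [ 0,  0, -5,  1,  0]
  [ 0,  0,  0, -5,  0]
  [ 0,  0,  0,  0, -5]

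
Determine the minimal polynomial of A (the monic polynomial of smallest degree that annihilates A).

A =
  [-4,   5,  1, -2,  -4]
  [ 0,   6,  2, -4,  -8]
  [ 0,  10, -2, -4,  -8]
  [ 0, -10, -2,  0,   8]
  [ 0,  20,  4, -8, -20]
x^2 + 8*x + 16

The characteristic polynomial is χ_A(x) = (x + 4)^5, so the eigenvalues are known. The minimal polynomial is
  m_A(x) = Π_λ (x − λ)^{k_λ}
where k_λ is the size of the *largest* Jordan block for λ (equivalently, the smallest k with (A − λI)^k v = 0 for every generalised eigenvector v of λ).

  λ = -4: largest Jordan block has size 2, contributing (x + 4)^2

So m_A(x) = (x + 4)^2 = x^2 + 8*x + 16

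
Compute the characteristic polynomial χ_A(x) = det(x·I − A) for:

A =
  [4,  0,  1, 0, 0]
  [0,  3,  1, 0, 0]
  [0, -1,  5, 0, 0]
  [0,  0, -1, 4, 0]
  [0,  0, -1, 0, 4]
x^5 - 20*x^4 + 160*x^3 - 640*x^2 + 1280*x - 1024

Expanding det(x·I − A) (e.g. by cofactor expansion or by noting that A is similar to its Jordan form J, which has the same characteristic polynomial as A) gives
  χ_A(x) = x^5 - 20*x^4 + 160*x^3 - 640*x^2 + 1280*x - 1024
which factors as (x - 4)^5. The eigenvalues (with algebraic multiplicities) are λ = 4 with multiplicity 5.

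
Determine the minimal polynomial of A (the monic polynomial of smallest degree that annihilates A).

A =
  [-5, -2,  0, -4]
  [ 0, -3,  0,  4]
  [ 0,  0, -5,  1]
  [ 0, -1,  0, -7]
x^3 + 15*x^2 + 75*x + 125

The characteristic polynomial is χ_A(x) = (x + 5)^4, so the eigenvalues are known. The minimal polynomial is
  m_A(x) = Π_λ (x − λ)^{k_λ}
where k_λ is the size of the *largest* Jordan block for λ (equivalently, the smallest k with (A − λI)^k v = 0 for every generalised eigenvector v of λ).

  λ = -5: largest Jordan block has size 3, contributing (x + 5)^3

So m_A(x) = (x + 5)^3 = x^3 + 15*x^2 + 75*x + 125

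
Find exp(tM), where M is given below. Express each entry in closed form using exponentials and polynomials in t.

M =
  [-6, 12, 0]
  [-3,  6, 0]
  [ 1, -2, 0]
e^{tM} =
  [1 - 6*t, 12*t, 0]
  [-3*t, 6*t + 1, 0]
  [t, -2*t, 1]

Strategy: write M = P · J · P⁻¹ where J is a Jordan canonical form, so e^{tM} = P · e^{tJ} · P⁻¹, and e^{tJ} can be computed block-by-block.

M has Jordan form
J =
  [0, 1, 0]
  [0, 0, 0]
  [0, 0, 0]
(up to reordering of blocks).

Per-block formulas:
  For a 2×2 Jordan block J_2(0): exp(t · J_2(0)) = e^(0t)·(I + t·N), where N is the 2×2 nilpotent shift.
  For a 1×1 block at λ = 0: exp(t · [0]) = [e^(0t)].

After assembling e^{tJ} and conjugating by P, we get:

e^{tM} =
  [1 - 6*t, 12*t, 0]
  [-3*t, 6*t + 1, 0]
  [t, -2*t, 1]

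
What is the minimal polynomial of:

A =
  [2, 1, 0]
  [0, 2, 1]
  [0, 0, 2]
x^3 - 6*x^2 + 12*x - 8

The characteristic polynomial is χ_A(x) = (x - 2)^3, so the eigenvalues are known. The minimal polynomial is
  m_A(x) = Π_λ (x − λ)^{k_λ}
where k_λ is the size of the *largest* Jordan block for λ (equivalently, the smallest k with (A − λI)^k v = 0 for every generalised eigenvector v of λ).

  λ = 2: largest Jordan block has size 3, contributing (x − 2)^3

So m_A(x) = (x - 2)^3 = x^3 - 6*x^2 + 12*x - 8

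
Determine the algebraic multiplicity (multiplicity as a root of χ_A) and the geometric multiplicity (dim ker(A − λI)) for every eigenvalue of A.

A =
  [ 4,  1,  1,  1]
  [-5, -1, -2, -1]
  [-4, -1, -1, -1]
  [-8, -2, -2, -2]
λ = 0: alg = 4, geom = 2

Step 1 — factor the characteristic polynomial to read off the algebraic multiplicities:
  χ_A(x) = x^4

Step 2 — compute geometric multiplicities via the rank-nullity identity g(λ) = n − rank(A − λI):
  rank(A − (0)·I) = 2, so dim ker(A − (0)·I) = n − 2 = 2

Summary:
  λ = 0: algebraic multiplicity = 4, geometric multiplicity = 2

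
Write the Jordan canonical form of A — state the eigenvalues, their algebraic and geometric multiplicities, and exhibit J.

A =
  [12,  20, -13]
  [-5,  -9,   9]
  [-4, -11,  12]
J_3(5)

The characteristic polynomial is
  det(x·I − A) = x^3 - 15*x^2 + 75*x - 125 = (x - 5)^3

Eigenvalues and multiplicities (the geometric multiplicity of λ is n − rank(A − λI), which equals the number of Jordan blocks for λ):
  λ = 5: algebraic multiplicity = 3, geometric multiplicity = 1

Determining the block sizes for each eigenvalue:
  λ = 5: one block (gm = 1), so the single block has size am = 3 → block sizes [3]

Assembling the blocks gives a Jordan form
J =
  [5, 1, 0]
  [0, 5, 1]
  [0, 0, 5]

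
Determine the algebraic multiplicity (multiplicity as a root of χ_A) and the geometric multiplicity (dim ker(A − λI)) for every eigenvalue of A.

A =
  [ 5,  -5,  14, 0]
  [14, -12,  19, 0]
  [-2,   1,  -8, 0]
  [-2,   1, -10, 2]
λ = -5: alg = 3, geom = 1; λ = 2: alg = 1, geom = 1

Step 1 — factor the characteristic polynomial to read off the algebraic multiplicities:
  χ_A(x) = (x - 2)*(x + 5)^3

Step 2 — compute geometric multiplicities via the rank-nullity identity g(λ) = n − rank(A − λI):
  rank(A − (-5)·I) = 3, so dim ker(A − (-5)·I) = n − 3 = 1
  rank(A − (2)·I) = 3, so dim ker(A − (2)·I) = n − 3 = 1

Summary:
  λ = -5: algebraic multiplicity = 3, geometric multiplicity = 1
  λ = 2: algebraic multiplicity = 1, geometric multiplicity = 1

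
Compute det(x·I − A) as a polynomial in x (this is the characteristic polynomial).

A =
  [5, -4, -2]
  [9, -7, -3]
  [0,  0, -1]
x^3 + 3*x^2 + 3*x + 1

Expanding det(x·I − A) (e.g. by cofactor expansion or by noting that A is similar to its Jordan form J, which has the same characteristic polynomial as A) gives
  χ_A(x) = x^3 + 3*x^2 + 3*x + 1
which factors as (x + 1)^3. The eigenvalues (with algebraic multiplicities) are λ = -1 with multiplicity 3.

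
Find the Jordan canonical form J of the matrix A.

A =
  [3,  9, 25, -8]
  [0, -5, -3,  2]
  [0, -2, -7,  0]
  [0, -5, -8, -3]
J_3(-5) ⊕ J_1(3)

The characteristic polynomial is
  det(x·I − A) = x^4 + 12*x^3 + 30*x^2 - 100*x - 375 = (x - 3)*(x + 5)^3

Eigenvalues and multiplicities (the geometric multiplicity of λ is n − rank(A − λI), which equals the number of Jordan blocks for λ):
  λ = -5: algebraic multiplicity = 3, geometric multiplicity = 1
  λ = 3: algebraic multiplicity = 1, geometric multiplicity = 1

Determining the block sizes for each eigenvalue:
  λ = -5: one block (gm = 1), so the single block has size am = 3 → block sizes [3]
  λ = 3: one block (gm = 1), so the single block has size am = 1 → block sizes [1]

Assembling the blocks gives a Jordan form
J =
  [-5,  1,  0, 0]
  [ 0, -5,  1, 0]
  [ 0,  0, -5, 0]
  [ 0,  0,  0, 3]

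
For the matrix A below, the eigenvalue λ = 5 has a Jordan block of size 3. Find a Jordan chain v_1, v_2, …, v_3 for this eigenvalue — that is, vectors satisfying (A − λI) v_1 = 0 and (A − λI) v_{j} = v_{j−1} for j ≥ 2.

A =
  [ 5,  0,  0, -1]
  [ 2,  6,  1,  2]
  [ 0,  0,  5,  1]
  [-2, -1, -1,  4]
A Jordan chain for λ = 5 of length 3:
v_1 = (2, -2, -2, 0)ᵀ
v_2 = (0, 2, 0, -2)ᵀ
v_3 = (1, 0, 0, 0)ᵀ

Let N = A − (5)·I. We want v_3 with N^3 v_3 = 0 but N^2 v_3 ≠ 0; then v_{j-1} := N · v_j for j = 3, …, 2.

Pick v_3 = (1, 0, 0, 0)ᵀ.
Then v_2 = N · v_3 = (0, 2, 0, -2)ᵀ.
Then v_1 = N · v_2 = (2, -2, -2, 0)ᵀ.

Sanity check: (A − (5)·I) v_1 = (0, 0, 0, 0)ᵀ = 0. ✓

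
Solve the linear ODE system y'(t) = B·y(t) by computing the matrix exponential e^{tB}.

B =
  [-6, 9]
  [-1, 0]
e^{tB} =
  [-3*t*exp(-3*t) + exp(-3*t), 9*t*exp(-3*t)]
  [-t*exp(-3*t), 3*t*exp(-3*t) + exp(-3*t)]

Strategy: write B = P · J · P⁻¹ where J is a Jordan canonical form, so e^{tB} = P · e^{tJ} · P⁻¹, and e^{tJ} can be computed block-by-block.

B has Jordan form
J =
  [-3,  1]
  [ 0, -3]
(up to reordering of blocks).

Per-block formulas:
  For a 2×2 Jordan block J_2(-3): exp(t · J_2(-3)) = e^(-3t)·(I + t·N), where N is the 2×2 nilpotent shift.

After assembling e^{tJ} and conjugating by P, we get:

e^{tB} =
  [-3*t*exp(-3*t) + exp(-3*t), 9*t*exp(-3*t)]
  [-t*exp(-3*t), 3*t*exp(-3*t) + exp(-3*t)]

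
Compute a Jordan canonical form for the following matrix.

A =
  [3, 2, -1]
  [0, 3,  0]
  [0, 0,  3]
J_2(3) ⊕ J_1(3)

The characteristic polynomial is
  det(x·I − A) = x^3 - 9*x^2 + 27*x - 27 = (x - 3)^3

Eigenvalues and multiplicities (the geometric multiplicity of λ is n − rank(A − λI), which equals the number of Jordan blocks for λ):
  λ = 3: algebraic multiplicity = 3, geometric multiplicity = 2

Determining the block sizes for each eigenvalue:
  λ = 3: 2 blocks summing to 3 forces exactly one block of size 2 and the rest size 1 → block sizes [2, 1]

Assembling the blocks gives a Jordan form
J =
  [3, 1, 0]
  [0, 3, 0]
  [0, 0, 3]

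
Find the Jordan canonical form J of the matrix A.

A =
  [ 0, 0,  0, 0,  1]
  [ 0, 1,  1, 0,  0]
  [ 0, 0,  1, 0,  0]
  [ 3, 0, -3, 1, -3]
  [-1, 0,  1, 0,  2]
J_3(1) ⊕ J_1(1) ⊕ J_1(1)

The characteristic polynomial is
  det(x·I − A) = x^5 - 5*x^4 + 10*x^3 - 10*x^2 + 5*x - 1 = (x - 1)^5

Eigenvalues and multiplicities (the geometric multiplicity of λ is n − rank(A − λI), which equals the number of Jordan blocks for λ):
  λ = 1: algebraic multiplicity = 5, geometric multiplicity = 3

Determining the block sizes for each eigenvalue:
  λ = 1: with am = 5 and gm = 3, the partition is not yet determined (e.g. several partitions of 5 into 3 parts exist). Let N = A − (1)·I. Computing rank(N^1) = 2, rank(N^2) = 1, rank(N^3) = 0; the number of blocks of size ≥ j is rank(N^{j−1}) − rank(N^j), giving [3, 1, 1]. So we have 1 block(s) of size 3, 2 block(s) of size 1 → block sizes [3, 1, 1]

Assembling the blocks gives a Jordan form
J =
  [1, 1, 0, 0, 0]
  [0, 1, 1, 0, 0]
  [0, 0, 1, 0, 0]
  [0, 0, 0, 1, 0]
  [0, 0, 0, 0, 1]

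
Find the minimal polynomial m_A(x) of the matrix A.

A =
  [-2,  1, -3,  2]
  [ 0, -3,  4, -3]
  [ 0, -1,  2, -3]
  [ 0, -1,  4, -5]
x^2 + 4*x + 4

The characteristic polynomial is χ_A(x) = (x + 2)^4, so the eigenvalues are known. The minimal polynomial is
  m_A(x) = Π_λ (x − λ)^{k_λ}
where k_λ is the size of the *largest* Jordan block for λ (equivalently, the smallest k with (A − λI)^k v = 0 for every generalised eigenvector v of λ).

  λ = -2: largest Jordan block has size 2, contributing (x + 2)^2

So m_A(x) = (x + 2)^2 = x^2 + 4*x + 4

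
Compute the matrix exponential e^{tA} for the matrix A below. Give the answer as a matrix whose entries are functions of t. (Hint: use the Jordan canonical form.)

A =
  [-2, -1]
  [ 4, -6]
e^{tA} =
  [2*t*exp(-4*t) + exp(-4*t), -t*exp(-4*t)]
  [4*t*exp(-4*t), -2*t*exp(-4*t) + exp(-4*t)]

Strategy: write A = P · J · P⁻¹ where J is a Jordan canonical form, so e^{tA} = P · e^{tJ} · P⁻¹, and e^{tJ} can be computed block-by-block.

A has Jordan form
J =
  [-4,  1]
  [ 0, -4]
(up to reordering of blocks).

Per-block formulas:
  For a 2×2 Jordan block J_2(-4): exp(t · J_2(-4)) = e^(-4t)·(I + t·N), where N is the 2×2 nilpotent shift.

After assembling e^{tJ} and conjugating by P, we get:

e^{tA} =
  [2*t*exp(-4*t) + exp(-4*t), -t*exp(-4*t)]
  [4*t*exp(-4*t), -2*t*exp(-4*t) + exp(-4*t)]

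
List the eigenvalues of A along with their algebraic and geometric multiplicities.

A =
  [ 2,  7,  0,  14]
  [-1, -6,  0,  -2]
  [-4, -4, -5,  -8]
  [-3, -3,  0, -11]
λ = -5: alg = 4, geom = 3

Step 1 — factor the characteristic polynomial to read off the algebraic multiplicities:
  χ_A(x) = (x + 5)^4

Step 2 — compute geometric multiplicities via the rank-nullity identity g(λ) = n − rank(A − λI):
  rank(A − (-5)·I) = 1, so dim ker(A − (-5)·I) = n − 1 = 3

Summary:
  λ = -5: algebraic multiplicity = 4, geometric multiplicity = 3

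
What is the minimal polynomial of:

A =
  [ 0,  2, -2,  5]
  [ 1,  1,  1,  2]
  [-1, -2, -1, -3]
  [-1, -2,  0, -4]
x^2 + 2*x + 1

The characteristic polynomial is χ_A(x) = (x + 1)^4, so the eigenvalues are known. The minimal polynomial is
  m_A(x) = Π_λ (x − λ)^{k_λ}
where k_λ is the size of the *largest* Jordan block for λ (equivalently, the smallest k with (A − λI)^k v = 0 for every generalised eigenvector v of λ).

  λ = -1: largest Jordan block has size 2, contributing (x + 1)^2

So m_A(x) = (x + 1)^2 = x^2 + 2*x + 1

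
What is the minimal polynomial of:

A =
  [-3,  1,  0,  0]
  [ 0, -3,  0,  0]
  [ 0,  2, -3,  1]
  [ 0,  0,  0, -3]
x^2 + 6*x + 9

The characteristic polynomial is χ_A(x) = (x + 3)^4, so the eigenvalues are known. The minimal polynomial is
  m_A(x) = Π_λ (x − λ)^{k_λ}
where k_λ is the size of the *largest* Jordan block for λ (equivalently, the smallest k with (A − λI)^k v = 0 for every generalised eigenvector v of λ).

  λ = -3: largest Jordan block has size 2, contributing (x + 3)^2

So m_A(x) = (x + 3)^2 = x^2 + 6*x + 9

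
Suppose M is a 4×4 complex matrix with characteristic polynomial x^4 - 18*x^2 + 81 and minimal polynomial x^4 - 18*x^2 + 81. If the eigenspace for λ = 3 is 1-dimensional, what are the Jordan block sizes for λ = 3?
Block sizes for λ = 3: [2]

Step 1 — from the characteristic polynomial, algebraic multiplicity of λ = 3 is 2. From dim ker(M − (3)·I) = 1, there are exactly 1 Jordan blocks for λ = 3.
Step 2 — from the minimal polynomial, the factor (x − 3)^2 tells us the largest block for λ = 3 has size 2.
Step 3 — with total size 2, 1 blocks, and largest block 2, the block sizes (in nonincreasing order) are [2].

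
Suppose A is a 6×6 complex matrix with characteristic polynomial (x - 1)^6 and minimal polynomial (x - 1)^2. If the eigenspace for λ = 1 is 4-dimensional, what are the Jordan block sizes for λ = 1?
Block sizes for λ = 1: [2, 2, 1, 1]

Step 1 — from the characteristic polynomial, algebraic multiplicity of λ = 1 is 6. From dim ker(A − (1)·I) = 4, there are exactly 4 Jordan blocks for λ = 1.
Step 2 — from the minimal polynomial, the factor (x − 1)^2 tells us the largest block for λ = 1 has size 2.
Step 3 — with total size 6, 4 blocks, and largest block 2, the block sizes (in nonincreasing order) are [2, 2, 1, 1].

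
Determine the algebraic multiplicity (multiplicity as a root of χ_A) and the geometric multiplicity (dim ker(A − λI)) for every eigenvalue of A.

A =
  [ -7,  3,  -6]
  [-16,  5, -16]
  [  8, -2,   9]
λ = 1: alg = 2, geom = 1; λ = 5: alg = 1, geom = 1

Step 1 — factor the characteristic polynomial to read off the algebraic multiplicities:
  χ_A(x) = (x - 5)*(x - 1)^2

Step 2 — compute geometric multiplicities via the rank-nullity identity g(λ) = n − rank(A − λI):
  rank(A − (1)·I) = 2, so dim ker(A − (1)·I) = n − 2 = 1
  rank(A − (5)·I) = 2, so dim ker(A − (5)·I) = n − 2 = 1

Summary:
  λ = 1: algebraic multiplicity = 2, geometric multiplicity = 1
  λ = 5: algebraic multiplicity = 1, geometric multiplicity = 1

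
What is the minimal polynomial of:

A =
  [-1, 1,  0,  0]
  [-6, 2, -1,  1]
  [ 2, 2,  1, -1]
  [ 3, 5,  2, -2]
x^3

The characteristic polynomial is χ_A(x) = x^4, so the eigenvalues are known. The minimal polynomial is
  m_A(x) = Π_λ (x − λ)^{k_λ}
where k_λ is the size of the *largest* Jordan block for λ (equivalently, the smallest k with (A − λI)^k v = 0 for every generalised eigenvector v of λ).

  λ = 0: largest Jordan block has size 3, contributing (x − 0)^3

So m_A(x) = x^3 = x^3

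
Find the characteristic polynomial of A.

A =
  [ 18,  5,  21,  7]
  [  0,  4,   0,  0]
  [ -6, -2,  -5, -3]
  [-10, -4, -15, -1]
x^4 - 16*x^3 + 96*x^2 - 256*x + 256

Expanding det(x·I − A) (e.g. by cofactor expansion or by noting that A is similar to its Jordan form J, which has the same characteristic polynomial as A) gives
  χ_A(x) = x^4 - 16*x^3 + 96*x^2 - 256*x + 256
which factors as (x - 4)^4. The eigenvalues (with algebraic multiplicities) are λ = 4 with multiplicity 4.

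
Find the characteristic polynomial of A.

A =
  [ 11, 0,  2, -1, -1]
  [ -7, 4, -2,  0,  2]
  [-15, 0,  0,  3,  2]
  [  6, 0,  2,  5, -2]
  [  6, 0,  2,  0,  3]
x^5 - 23*x^4 + 211*x^3 - 965*x^2 + 2200*x - 2000

Expanding det(x·I − A) (e.g. by cofactor expansion or by noting that A is similar to its Jordan form J, which has the same characteristic polynomial as A) gives
  χ_A(x) = x^5 - 23*x^4 + 211*x^3 - 965*x^2 + 2200*x - 2000
which factors as (x - 5)^3*(x - 4)^2. The eigenvalues (with algebraic multiplicities) are λ = 4 with multiplicity 2, λ = 5 with multiplicity 3.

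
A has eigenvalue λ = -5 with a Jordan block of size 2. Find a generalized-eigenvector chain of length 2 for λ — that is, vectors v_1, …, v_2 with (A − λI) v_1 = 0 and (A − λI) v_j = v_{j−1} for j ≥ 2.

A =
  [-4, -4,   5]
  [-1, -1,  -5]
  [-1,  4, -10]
A Jordan chain for λ = -5 of length 2:
v_1 = (1, -1, -1)ᵀ
v_2 = (1, 0, 0)ᵀ

Let N = A − (-5)·I. We want v_2 with N^2 v_2 = 0 but N^1 v_2 ≠ 0; then v_{j-1} := N · v_j for j = 2, …, 2.

Pick v_2 = (1, 0, 0)ᵀ.
Then v_1 = N · v_2 = (1, -1, -1)ᵀ.

Sanity check: (A − (-5)·I) v_1 = (0, 0, 0)ᵀ = 0. ✓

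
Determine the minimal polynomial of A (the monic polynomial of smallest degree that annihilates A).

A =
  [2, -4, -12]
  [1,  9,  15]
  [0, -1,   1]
x^3 - 12*x^2 + 48*x - 64

The characteristic polynomial is χ_A(x) = (x - 4)^3, so the eigenvalues are known. The minimal polynomial is
  m_A(x) = Π_λ (x − λ)^{k_λ}
where k_λ is the size of the *largest* Jordan block for λ (equivalently, the smallest k with (A − λI)^k v = 0 for every generalised eigenvector v of λ).

  λ = 4: largest Jordan block has size 3, contributing (x − 4)^3

So m_A(x) = (x - 4)^3 = x^3 - 12*x^2 + 48*x - 64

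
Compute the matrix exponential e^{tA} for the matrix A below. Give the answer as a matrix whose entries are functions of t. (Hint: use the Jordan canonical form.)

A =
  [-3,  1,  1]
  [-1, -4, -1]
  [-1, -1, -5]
e^{tA} =
  [-t^2*exp(-4*t)/2 + t*exp(-4*t) + exp(-4*t), t*exp(-4*t), -t^2*exp(-4*t)/2 + t*exp(-4*t)]
  [-t*exp(-4*t), exp(-4*t), -t*exp(-4*t)]
  [t^2*exp(-4*t)/2 - t*exp(-4*t), -t*exp(-4*t), t^2*exp(-4*t)/2 - t*exp(-4*t) + exp(-4*t)]

Strategy: write A = P · J · P⁻¹ where J is a Jordan canonical form, so e^{tA} = P · e^{tJ} · P⁻¹, and e^{tJ} can be computed block-by-block.

A has Jordan form
J =
  [-4,  1,  0]
  [ 0, -4,  1]
  [ 0,  0, -4]
(up to reordering of blocks).

Per-block formulas:
  For a 3×3 Jordan block J_3(-4): exp(t · J_3(-4)) = e^(-4t)·(I + t·N + (t^2/2)·N^2), where N is the 3×3 nilpotent shift.

After assembling e^{tJ} and conjugating by P, we get:

e^{tA} =
  [-t^2*exp(-4*t)/2 + t*exp(-4*t) + exp(-4*t), t*exp(-4*t), -t^2*exp(-4*t)/2 + t*exp(-4*t)]
  [-t*exp(-4*t), exp(-4*t), -t*exp(-4*t)]
  [t^2*exp(-4*t)/2 - t*exp(-4*t), -t*exp(-4*t), t^2*exp(-4*t)/2 - t*exp(-4*t) + exp(-4*t)]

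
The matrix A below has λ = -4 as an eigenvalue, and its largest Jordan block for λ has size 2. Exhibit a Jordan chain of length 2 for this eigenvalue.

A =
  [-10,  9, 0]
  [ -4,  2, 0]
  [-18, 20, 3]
A Jordan chain for λ = -4 of length 2:
v_1 = (3, 2, 2)ᵀ
v_2 = (1, 1, 0)ᵀ

Let N = A − (-4)·I. We want v_2 with N^2 v_2 = 0 but N^1 v_2 ≠ 0; then v_{j-1} := N · v_j for j = 2, …, 2.

Pick v_2 = (1, 1, 0)ᵀ.
Then v_1 = N · v_2 = (3, 2, 2)ᵀ.

Sanity check: (A − (-4)·I) v_1 = (0, 0, 0)ᵀ = 0. ✓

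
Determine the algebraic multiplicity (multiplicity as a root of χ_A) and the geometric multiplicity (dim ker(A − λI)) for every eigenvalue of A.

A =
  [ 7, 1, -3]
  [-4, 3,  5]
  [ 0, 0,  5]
λ = 5: alg = 3, geom = 1

Step 1 — factor the characteristic polynomial to read off the algebraic multiplicities:
  χ_A(x) = (x - 5)^3

Step 2 — compute geometric multiplicities via the rank-nullity identity g(λ) = n − rank(A − λI):
  rank(A − (5)·I) = 2, so dim ker(A − (5)·I) = n − 2 = 1

Summary:
  λ = 5: algebraic multiplicity = 3, geometric multiplicity = 1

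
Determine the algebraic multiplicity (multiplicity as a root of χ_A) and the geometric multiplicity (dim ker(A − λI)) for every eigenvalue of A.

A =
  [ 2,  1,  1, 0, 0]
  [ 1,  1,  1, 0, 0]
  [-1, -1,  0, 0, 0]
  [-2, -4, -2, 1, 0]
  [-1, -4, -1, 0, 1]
λ = 1: alg = 5, geom = 3

Step 1 — factor the characteristic polynomial to read off the algebraic multiplicities:
  χ_A(x) = (x - 1)^5

Step 2 — compute geometric multiplicities via the rank-nullity identity g(λ) = n − rank(A − λI):
  rank(A − (1)·I) = 2, so dim ker(A − (1)·I) = n − 2 = 3

Summary:
  λ = 1: algebraic multiplicity = 5, geometric multiplicity = 3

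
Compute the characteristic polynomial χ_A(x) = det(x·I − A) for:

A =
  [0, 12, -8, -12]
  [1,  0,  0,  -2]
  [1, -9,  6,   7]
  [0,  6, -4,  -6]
x^4

Expanding det(x·I − A) (e.g. by cofactor expansion or by noting that A is similar to its Jordan form J, which has the same characteristic polynomial as A) gives
  χ_A(x) = x^4
which factors as x^4. The eigenvalues (with algebraic multiplicities) are λ = 0 with multiplicity 4.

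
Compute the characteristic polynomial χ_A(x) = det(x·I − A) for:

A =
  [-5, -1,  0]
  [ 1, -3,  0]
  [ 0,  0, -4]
x^3 + 12*x^2 + 48*x + 64

Expanding det(x·I − A) (e.g. by cofactor expansion or by noting that A is similar to its Jordan form J, which has the same characteristic polynomial as A) gives
  χ_A(x) = x^3 + 12*x^2 + 48*x + 64
which factors as (x + 4)^3. The eigenvalues (with algebraic multiplicities) are λ = -4 with multiplicity 3.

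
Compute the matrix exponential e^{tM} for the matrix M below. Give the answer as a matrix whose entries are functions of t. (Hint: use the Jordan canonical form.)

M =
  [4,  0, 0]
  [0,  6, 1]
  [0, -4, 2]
e^{tM} =
  [exp(4*t), 0, 0]
  [0, 2*t*exp(4*t) + exp(4*t), t*exp(4*t)]
  [0, -4*t*exp(4*t), -2*t*exp(4*t) + exp(4*t)]

Strategy: write M = P · J · P⁻¹ where J is a Jordan canonical form, so e^{tM} = P · e^{tJ} · P⁻¹, and e^{tJ} can be computed block-by-block.

M has Jordan form
J =
  [4, 1, 0]
  [0, 4, 0]
  [0, 0, 4]
(up to reordering of blocks).

Per-block formulas:
  For a 2×2 Jordan block J_2(4): exp(t · J_2(4)) = e^(4t)·(I + t·N), where N is the 2×2 nilpotent shift.
  For a 1×1 block at λ = 4: exp(t · [4]) = [e^(4t)].

After assembling e^{tJ} and conjugating by P, we get:

e^{tM} =
  [exp(4*t), 0, 0]
  [0, 2*t*exp(4*t) + exp(4*t), t*exp(4*t)]
  [0, -4*t*exp(4*t), -2*t*exp(4*t) + exp(4*t)]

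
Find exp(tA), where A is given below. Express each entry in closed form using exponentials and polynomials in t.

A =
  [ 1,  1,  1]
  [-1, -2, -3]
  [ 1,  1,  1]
e^{tA} =
  [t^2/2 + t + 1, t, -t^2/2 + t]
  [-t^2 - t, 1 - 2*t, t^2 - 3*t]
  [t^2/2 + t, t, -t^2/2 + t + 1]

Strategy: write A = P · J · P⁻¹ where J is a Jordan canonical form, so e^{tA} = P · e^{tJ} · P⁻¹, and e^{tJ} can be computed block-by-block.

A has Jordan form
J =
  [0, 1, 0]
  [0, 0, 1]
  [0, 0, 0]
(up to reordering of blocks).

Per-block formulas:
  For a 3×3 Jordan block J_3(0): exp(t · J_3(0)) = e^(0t)·(I + t·N + (t^2/2)·N^2), where N is the 3×3 nilpotent shift.

After assembling e^{tJ} and conjugating by P, we get:

e^{tA} =
  [t^2/2 + t + 1, t, -t^2/2 + t]
  [-t^2 - t, 1 - 2*t, t^2 - 3*t]
  [t^2/2 + t, t, -t^2/2 + t + 1]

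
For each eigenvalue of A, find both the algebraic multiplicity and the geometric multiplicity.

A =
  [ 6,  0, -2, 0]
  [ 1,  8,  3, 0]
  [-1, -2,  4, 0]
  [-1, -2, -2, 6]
λ = 6: alg = 4, geom = 2

Step 1 — factor the characteristic polynomial to read off the algebraic multiplicities:
  χ_A(x) = (x - 6)^4

Step 2 — compute geometric multiplicities via the rank-nullity identity g(λ) = n − rank(A − λI):
  rank(A − (6)·I) = 2, so dim ker(A − (6)·I) = n − 2 = 2

Summary:
  λ = 6: algebraic multiplicity = 4, geometric multiplicity = 2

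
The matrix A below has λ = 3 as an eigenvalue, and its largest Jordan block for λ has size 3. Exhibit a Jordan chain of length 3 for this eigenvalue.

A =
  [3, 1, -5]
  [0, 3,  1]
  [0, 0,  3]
A Jordan chain for λ = 3 of length 3:
v_1 = (1, 0, 0)ᵀ
v_2 = (-5, 1, 0)ᵀ
v_3 = (0, 0, 1)ᵀ

Let N = A − (3)·I. We want v_3 with N^3 v_3 = 0 but N^2 v_3 ≠ 0; then v_{j-1} := N · v_j for j = 3, …, 2.

Pick v_3 = (0, 0, 1)ᵀ.
Then v_2 = N · v_3 = (-5, 1, 0)ᵀ.
Then v_1 = N · v_2 = (1, 0, 0)ᵀ.

Sanity check: (A − (3)·I) v_1 = (0, 0, 0)ᵀ = 0. ✓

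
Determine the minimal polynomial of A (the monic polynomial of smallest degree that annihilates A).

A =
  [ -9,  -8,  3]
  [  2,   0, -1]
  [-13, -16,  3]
x^3 + 6*x^2 + 12*x + 8

The characteristic polynomial is χ_A(x) = (x + 2)^3, so the eigenvalues are known. The minimal polynomial is
  m_A(x) = Π_λ (x − λ)^{k_λ}
where k_λ is the size of the *largest* Jordan block for λ (equivalently, the smallest k with (A − λI)^k v = 0 for every generalised eigenvector v of λ).

  λ = -2: largest Jordan block has size 3, contributing (x + 2)^3

So m_A(x) = (x + 2)^3 = x^3 + 6*x^2 + 12*x + 8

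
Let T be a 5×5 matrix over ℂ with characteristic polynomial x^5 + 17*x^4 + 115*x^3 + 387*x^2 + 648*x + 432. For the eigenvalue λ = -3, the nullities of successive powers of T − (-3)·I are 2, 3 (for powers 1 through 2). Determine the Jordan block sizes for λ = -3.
Block sizes for λ = -3: [2, 1]

From the dimensions of kernels of powers, the number of Jordan blocks of size at least j is d_j − d_{j−1} where d_j = dim ker(N^j) (with d_0 = 0). Computing the differences gives [2, 1].
The number of blocks of size exactly k is (#blocks of size ≥ k) − (#blocks of size ≥ k + 1), so the partition is: 1 block(s) of size 1, 1 block(s) of size 2.
In nonincreasing order the block sizes are [2, 1].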